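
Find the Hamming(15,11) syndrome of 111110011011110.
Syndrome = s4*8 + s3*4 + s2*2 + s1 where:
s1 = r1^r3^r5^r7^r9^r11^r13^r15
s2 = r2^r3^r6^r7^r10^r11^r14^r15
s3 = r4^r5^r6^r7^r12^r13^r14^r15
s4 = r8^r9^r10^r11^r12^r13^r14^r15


s1=0, s2=0, s3=1, s4=0

Syndrome = 4 (error at position 4)


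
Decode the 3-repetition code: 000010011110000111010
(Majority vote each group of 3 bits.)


Groups: 000, 010, 011, 110, 000, 111, 010
Majority votes: 0011010

0011010


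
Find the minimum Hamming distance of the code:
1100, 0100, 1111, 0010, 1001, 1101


Comparing all pairs, minimum distance: 1
Can detect 0 errors, correct 0 errors

1


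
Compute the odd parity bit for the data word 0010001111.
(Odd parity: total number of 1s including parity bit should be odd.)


Number of 1s in data: 5
Parity bit: 0

0


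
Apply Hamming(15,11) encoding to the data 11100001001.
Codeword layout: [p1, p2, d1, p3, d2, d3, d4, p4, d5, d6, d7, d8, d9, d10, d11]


Parity bits: p1=1, p2=1, p3=0, p4=0

111011000001001


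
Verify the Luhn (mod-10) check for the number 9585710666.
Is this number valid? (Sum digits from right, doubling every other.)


Luhn sum = 47
47 mod 10 = 7

Invalid (Luhn sum mod 10 = 7)


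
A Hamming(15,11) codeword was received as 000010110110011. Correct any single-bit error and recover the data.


Syndrome = 10: error at position 10

Data: 01010010011 (corrected bit 10)


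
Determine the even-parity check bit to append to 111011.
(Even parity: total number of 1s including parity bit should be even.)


Number of 1s in data: 5
Parity bit: 1

1


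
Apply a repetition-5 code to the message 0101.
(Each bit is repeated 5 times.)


Each bit -> 5 copies

00000111110000011111


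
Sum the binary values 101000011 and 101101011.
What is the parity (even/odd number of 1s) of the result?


101000011 = 323
101101011 = 363
Sum = 686 = 1010101110
1s count = 6

even parity (6 ones in 1010101110)


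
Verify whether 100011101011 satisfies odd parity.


Number of 1s: 7

Yes, parity is correct (7 ones)


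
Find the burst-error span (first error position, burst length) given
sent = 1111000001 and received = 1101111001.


XOR: 0010111000

Burst at position 2, length 5


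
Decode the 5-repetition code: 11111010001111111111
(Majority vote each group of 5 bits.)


Groups: 11111, 01000, 11111, 11111
Majority votes: 1011

1011


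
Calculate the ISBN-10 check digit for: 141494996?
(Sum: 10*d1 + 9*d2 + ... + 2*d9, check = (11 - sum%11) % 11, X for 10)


Weighted sum: 231
231 mod 11 = 0

Check digit: 0


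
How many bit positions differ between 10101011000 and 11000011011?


XOR: 01101000011
Count of 1s: 5

5


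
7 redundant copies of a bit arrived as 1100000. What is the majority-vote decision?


Ones: 2 out of 7
Threshold: 4

0 (2/7 voted 1)


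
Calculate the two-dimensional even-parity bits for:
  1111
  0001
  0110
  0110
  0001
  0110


Row parities: 010010
Column parities: 1001

Row P: 010010, Col P: 1001, Corner: 0


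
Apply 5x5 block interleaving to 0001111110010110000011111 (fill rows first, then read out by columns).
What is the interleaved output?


Matrix:
  00011
  11110
  01011
  00000
  11111
Read columns: 0100101101010011110110101

0100101101010011110110101


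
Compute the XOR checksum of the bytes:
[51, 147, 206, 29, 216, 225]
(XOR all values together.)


XOR chain: 51 ^ 147 ^ 206 ^ 29 ^ 216 ^ 225 = 74

74


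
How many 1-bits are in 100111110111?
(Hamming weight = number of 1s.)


Counting 1s in 100111110111

9


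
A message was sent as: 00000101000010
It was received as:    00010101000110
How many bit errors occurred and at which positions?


XOR: 00010000000100

2 error(s) at position(s): 3, 11


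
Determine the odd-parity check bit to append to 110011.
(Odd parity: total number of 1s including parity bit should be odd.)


Number of 1s in data: 4
Parity bit: 1

1


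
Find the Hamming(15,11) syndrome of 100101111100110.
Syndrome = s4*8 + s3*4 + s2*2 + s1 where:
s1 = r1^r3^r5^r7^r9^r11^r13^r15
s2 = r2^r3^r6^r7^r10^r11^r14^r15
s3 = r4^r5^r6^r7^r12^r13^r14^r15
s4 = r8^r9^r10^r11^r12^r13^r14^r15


s1=0, s2=0, s3=1, s4=1

Syndrome = 12 (error at position 12)


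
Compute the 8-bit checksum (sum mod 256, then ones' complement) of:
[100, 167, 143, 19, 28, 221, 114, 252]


Sum = 1044 mod 256 = 20
Complement = 235

235


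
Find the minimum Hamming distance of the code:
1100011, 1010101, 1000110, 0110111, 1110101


Comparing all pairs, minimum distance: 1
Can detect 0 errors, correct 0 errors

1


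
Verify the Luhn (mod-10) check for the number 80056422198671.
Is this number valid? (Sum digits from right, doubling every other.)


Luhn sum = 55
55 mod 10 = 5

Invalid (Luhn sum mod 10 = 5)


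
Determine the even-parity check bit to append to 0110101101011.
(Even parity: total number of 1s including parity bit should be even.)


Number of 1s in data: 8
Parity bit: 0

0


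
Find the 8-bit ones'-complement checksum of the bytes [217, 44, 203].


Sum = 464 mod 256 = 208
Complement = 47

47


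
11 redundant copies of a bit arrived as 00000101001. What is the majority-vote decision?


Ones: 3 out of 11
Threshold: 6

0 (3/11 voted 1)


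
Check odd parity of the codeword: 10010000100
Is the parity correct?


Number of 1s: 3

Yes, parity is correct (3 ones)


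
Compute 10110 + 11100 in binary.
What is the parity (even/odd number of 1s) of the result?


10110 = 22
11100 = 28
Sum = 50 = 110010
1s count = 3

odd parity (3 ones in 110010)


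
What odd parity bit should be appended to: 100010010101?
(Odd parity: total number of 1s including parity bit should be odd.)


Number of 1s in data: 5
Parity bit: 0

0


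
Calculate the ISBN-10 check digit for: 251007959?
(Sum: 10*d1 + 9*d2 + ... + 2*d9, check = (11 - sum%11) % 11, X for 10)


Weighted sum: 177
177 mod 11 = 1

Check digit: X


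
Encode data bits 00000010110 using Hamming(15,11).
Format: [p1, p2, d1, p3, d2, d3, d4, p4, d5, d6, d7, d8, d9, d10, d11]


Parity bits: p1=0, p2=0, p3=0, p4=1

000000010010110


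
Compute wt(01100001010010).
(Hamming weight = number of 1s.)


Counting 1s in 01100001010010

5


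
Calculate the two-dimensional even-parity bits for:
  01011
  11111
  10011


Row parities: 111
Column parities: 00111

Row P: 111, Col P: 00111, Corner: 1


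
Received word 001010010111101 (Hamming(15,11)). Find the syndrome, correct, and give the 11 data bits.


Syndrome = 1: error at position 1

Data: 11000111101 (corrected bit 1)


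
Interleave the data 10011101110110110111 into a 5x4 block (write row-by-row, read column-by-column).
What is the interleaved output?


Matrix:
  1001
  1101
  1101
  1011
  0111
Read columns: 11110011010001111111

11110011010001111111


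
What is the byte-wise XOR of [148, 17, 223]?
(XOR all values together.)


XOR chain: 148 ^ 17 ^ 223 = 90

90


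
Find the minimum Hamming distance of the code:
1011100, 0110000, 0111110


Comparing all pairs, minimum distance: 3
Can detect 2 errors, correct 1 errors

3


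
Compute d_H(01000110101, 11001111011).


XOR: 10001001110
Count of 1s: 5

5


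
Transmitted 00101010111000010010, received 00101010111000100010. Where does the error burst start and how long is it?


XOR: 00000000000000110000

Burst at position 14, length 2


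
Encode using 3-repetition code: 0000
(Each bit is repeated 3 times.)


Each bit -> 3 copies

000000000000


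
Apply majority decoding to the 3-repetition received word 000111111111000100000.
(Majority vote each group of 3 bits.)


Groups: 000, 111, 111, 111, 000, 100, 000
Majority votes: 0111000

0111000


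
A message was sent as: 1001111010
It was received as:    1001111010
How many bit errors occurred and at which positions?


XOR: 0000000000

0 errors (received matches sent)


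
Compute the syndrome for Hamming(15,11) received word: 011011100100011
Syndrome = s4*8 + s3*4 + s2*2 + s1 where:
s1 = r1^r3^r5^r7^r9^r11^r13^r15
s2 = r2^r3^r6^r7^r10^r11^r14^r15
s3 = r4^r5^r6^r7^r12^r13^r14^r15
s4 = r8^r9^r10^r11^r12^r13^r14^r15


s1=0, s2=1, s3=1, s4=1

Syndrome = 14 (error at position 14)


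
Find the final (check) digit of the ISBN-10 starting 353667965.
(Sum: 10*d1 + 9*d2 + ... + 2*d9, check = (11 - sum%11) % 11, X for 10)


Weighted sum: 276
276 mod 11 = 1

Check digit: X


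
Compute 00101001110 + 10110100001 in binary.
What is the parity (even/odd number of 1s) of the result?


00101001110 = 334
10110100001 = 1441
Sum = 1775 = 11011101111
1s count = 9

odd parity (9 ones in 11011101111)


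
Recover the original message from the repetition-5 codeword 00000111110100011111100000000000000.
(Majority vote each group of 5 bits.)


Groups: 00000, 11111, 01000, 11111, 10000, 00000, 00000
Majority votes: 0101000

0101000


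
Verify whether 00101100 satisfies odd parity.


Number of 1s: 3

Yes, parity is correct (3 ones)


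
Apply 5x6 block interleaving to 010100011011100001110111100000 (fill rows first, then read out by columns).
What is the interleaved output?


Matrix:
  010100
  011011
  100001
  110111
  100000
Read columns: 001111101001000100100101001110

001111101001000100100101001110


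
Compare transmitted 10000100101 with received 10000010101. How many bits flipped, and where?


XOR: 00000110000

2 error(s) at position(s): 5, 6


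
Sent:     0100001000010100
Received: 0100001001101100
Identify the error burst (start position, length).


XOR: 0000000001111000

Burst at position 9, length 4


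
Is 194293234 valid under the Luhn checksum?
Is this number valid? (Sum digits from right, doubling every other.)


Luhn sum = 45
45 mod 10 = 5

Invalid (Luhn sum mod 10 = 5)


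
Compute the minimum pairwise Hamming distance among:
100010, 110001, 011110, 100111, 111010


Comparing all pairs, minimum distance: 2
Can detect 1 errors, correct 0 errors

2


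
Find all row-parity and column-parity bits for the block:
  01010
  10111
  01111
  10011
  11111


Row parities: 00011
Column parities: 11110

Row P: 00011, Col P: 11110, Corner: 0


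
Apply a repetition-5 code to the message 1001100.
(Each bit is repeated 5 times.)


Each bit -> 5 copies

11111000000000011111111110000000000


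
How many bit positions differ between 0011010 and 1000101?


XOR: 1011111
Count of 1s: 6

6


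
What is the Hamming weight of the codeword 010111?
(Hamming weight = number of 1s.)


Counting 1s in 010111

4


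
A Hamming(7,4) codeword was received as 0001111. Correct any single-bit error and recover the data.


Syndrome = 0: no error detected

Data: 0111 (no errors)


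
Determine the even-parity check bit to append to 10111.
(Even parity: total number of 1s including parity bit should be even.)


Number of 1s in data: 4
Parity bit: 0

0


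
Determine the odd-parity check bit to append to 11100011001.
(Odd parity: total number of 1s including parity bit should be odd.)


Number of 1s in data: 6
Parity bit: 1

1


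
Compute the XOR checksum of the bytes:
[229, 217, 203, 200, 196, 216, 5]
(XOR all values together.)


XOR chain: 229 ^ 217 ^ 203 ^ 200 ^ 196 ^ 216 ^ 5 = 38

38


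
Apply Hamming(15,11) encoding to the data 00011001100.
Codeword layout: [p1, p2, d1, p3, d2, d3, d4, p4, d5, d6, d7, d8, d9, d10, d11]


Parity bits: p1=1, p2=1, p3=1, p4=1

110100111001100


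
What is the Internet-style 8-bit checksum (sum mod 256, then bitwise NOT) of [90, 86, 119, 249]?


Sum = 544 mod 256 = 32
Complement = 223

223


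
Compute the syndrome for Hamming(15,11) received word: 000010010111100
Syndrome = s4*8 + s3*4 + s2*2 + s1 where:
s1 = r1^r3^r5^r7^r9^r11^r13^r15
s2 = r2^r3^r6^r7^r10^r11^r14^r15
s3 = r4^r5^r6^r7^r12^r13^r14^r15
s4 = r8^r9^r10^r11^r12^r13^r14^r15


s1=1, s2=0, s3=1, s4=1

Syndrome = 13 (error at position 13)


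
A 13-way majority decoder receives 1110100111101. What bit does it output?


Ones: 9 out of 13
Threshold: 7

1 (9/13 voted 1)


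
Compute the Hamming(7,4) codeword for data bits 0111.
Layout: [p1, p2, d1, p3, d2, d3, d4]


Parity bits: p1=0, p2=0, p3=1

0001111


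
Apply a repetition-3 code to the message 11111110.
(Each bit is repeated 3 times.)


Each bit -> 3 copies

111111111111111111111000


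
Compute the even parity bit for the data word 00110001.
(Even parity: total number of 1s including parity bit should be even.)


Number of 1s in data: 3
Parity bit: 1

1


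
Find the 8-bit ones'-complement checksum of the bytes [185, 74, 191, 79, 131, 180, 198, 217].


Sum = 1255 mod 256 = 231
Complement = 24

24


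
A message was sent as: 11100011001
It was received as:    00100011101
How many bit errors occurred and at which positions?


XOR: 11000000100

3 error(s) at position(s): 0, 1, 8


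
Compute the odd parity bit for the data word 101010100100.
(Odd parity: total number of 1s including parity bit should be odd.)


Number of 1s in data: 5
Parity bit: 0

0


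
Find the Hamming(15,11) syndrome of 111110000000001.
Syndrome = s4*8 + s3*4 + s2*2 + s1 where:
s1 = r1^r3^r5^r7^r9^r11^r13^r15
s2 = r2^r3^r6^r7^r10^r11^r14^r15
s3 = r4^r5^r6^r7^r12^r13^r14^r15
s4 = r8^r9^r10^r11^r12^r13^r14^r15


s1=0, s2=1, s3=1, s4=1

Syndrome = 14 (error at position 14)


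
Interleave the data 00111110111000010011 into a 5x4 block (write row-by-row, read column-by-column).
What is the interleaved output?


Matrix:
  0011
  1110
  1110
  0001
  0011
Read columns: 01100011001110110011

01100011001110110011


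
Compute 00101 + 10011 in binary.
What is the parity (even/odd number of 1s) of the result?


00101 = 5
10011 = 19
Sum = 24 = 11000
1s count = 2

even parity (2 ones in 11000)


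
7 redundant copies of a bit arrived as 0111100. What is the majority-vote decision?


Ones: 4 out of 7
Threshold: 4

1 (4/7 voted 1)


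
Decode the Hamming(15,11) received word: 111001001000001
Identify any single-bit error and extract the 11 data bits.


Syndrome = 0: no error detected

Data: 10101000001 (no errors)


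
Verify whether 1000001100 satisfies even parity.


Number of 1s: 3

No, parity error (3 ones)


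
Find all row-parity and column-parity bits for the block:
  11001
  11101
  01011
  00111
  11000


Row parities: 10110
Column parities: 10000

Row P: 10110, Col P: 10000, Corner: 1


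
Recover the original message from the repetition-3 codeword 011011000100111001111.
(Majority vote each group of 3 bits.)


Groups: 011, 011, 000, 100, 111, 001, 111
Majority votes: 1100101

1100101


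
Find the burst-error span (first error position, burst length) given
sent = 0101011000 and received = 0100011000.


XOR: 0001000000

Burst at position 3, length 1


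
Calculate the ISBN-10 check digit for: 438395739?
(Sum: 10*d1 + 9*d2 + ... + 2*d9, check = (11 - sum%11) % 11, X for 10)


Weighted sum: 286
286 mod 11 = 0

Check digit: 0


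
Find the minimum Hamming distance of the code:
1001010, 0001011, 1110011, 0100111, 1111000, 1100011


Comparing all pairs, minimum distance: 1
Can detect 0 errors, correct 0 errors

1


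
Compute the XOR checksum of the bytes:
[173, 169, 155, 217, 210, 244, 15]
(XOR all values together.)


XOR chain: 173 ^ 169 ^ 155 ^ 217 ^ 210 ^ 244 ^ 15 = 111

111


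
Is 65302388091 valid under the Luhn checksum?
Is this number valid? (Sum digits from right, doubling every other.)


Luhn sum = 43
43 mod 10 = 3

Invalid (Luhn sum mod 10 = 3)


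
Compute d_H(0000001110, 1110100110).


XOR: 1110101000
Count of 1s: 5

5


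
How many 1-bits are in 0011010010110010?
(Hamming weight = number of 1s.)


Counting 1s in 0011010010110010

7


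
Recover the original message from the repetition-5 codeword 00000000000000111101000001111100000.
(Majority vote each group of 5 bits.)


Groups: 00000, 00000, 00001, 11101, 00000, 11111, 00000
Majority votes: 0001010

0001010


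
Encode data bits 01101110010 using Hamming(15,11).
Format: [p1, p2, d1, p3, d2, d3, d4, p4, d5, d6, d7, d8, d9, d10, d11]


Parity bits: p1=1, p2=0, p3=1, p4=0

100111001110010


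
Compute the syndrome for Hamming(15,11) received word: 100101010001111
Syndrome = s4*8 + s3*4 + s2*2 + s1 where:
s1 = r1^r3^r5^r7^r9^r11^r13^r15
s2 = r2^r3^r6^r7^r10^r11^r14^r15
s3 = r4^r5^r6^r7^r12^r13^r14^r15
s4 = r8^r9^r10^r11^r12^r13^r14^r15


s1=1, s2=1, s3=0, s4=1

Syndrome = 11 (error at position 11)


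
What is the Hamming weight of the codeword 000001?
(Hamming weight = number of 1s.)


Counting 1s in 000001

1


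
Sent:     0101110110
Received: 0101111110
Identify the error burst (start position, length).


XOR: 0000001000

Burst at position 6, length 1


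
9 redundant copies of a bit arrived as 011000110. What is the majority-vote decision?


Ones: 4 out of 9
Threshold: 5

0 (4/9 voted 1)


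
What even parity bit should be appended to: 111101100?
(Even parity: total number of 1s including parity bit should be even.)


Number of 1s in data: 6
Parity bit: 0

0


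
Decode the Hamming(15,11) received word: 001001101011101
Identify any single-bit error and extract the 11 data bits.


Syndrome = 14: error at position 14

Data: 10111011111 (corrected bit 14)


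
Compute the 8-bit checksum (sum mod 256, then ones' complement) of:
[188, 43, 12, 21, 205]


Sum = 469 mod 256 = 213
Complement = 42

42


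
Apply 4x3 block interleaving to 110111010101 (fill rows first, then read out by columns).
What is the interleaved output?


Matrix:
  110
  111
  010
  101
Read columns: 110111100101

110111100101


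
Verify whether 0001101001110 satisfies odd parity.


Number of 1s: 6

No, parity error (6 ones)


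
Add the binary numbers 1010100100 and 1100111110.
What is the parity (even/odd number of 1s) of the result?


1010100100 = 676
1100111110 = 830
Sum = 1506 = 10111100010
1s count = 6

even parity (6 ones in 10111100010)


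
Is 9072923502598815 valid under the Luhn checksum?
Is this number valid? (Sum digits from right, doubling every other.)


Luhn sum = 72
72 mod 10 = 2

Invalid (Luhn sum mod 10 = 2)


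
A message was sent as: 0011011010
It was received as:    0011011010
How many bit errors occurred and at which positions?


XOR: 0000000000

0 errors (received matches sent)


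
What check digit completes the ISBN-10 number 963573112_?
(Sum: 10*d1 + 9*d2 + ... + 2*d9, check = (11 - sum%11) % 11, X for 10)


Weighted sum: 271
271 mod 11 = 7

Check digit: 4


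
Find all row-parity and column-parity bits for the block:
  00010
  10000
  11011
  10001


Row parities: 1100
Column parities: 11000

Row P: 1100, Col P: 11000, Corner: 0


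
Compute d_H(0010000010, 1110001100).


XOR: 1100001110
Count of 1s: 5

5


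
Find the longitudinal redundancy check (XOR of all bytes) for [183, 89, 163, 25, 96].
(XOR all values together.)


XOR chain: 183 ^ 89 ^ 163 ^ 25 ^ 96 = 52

52


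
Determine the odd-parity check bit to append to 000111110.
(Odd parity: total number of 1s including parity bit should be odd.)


Number of 1s in data: 5
Parity bit: 0

0


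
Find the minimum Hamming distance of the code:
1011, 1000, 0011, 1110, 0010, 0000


Comparing all pairs, minimum distance: 1
Can detect 0 errors, correct 0 errors

1


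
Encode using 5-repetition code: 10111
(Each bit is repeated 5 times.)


Each bit -> 5 copies

1111100000111111111111111


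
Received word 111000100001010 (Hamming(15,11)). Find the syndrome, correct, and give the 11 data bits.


Syndrome = 5: error at position 5

Data: 11010001010 (corrected bit 5)


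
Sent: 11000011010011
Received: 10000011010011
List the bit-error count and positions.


XOR: 01000000000000

1 error(s) at position(s): 1


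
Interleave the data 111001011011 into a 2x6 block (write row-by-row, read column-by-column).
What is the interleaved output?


Matrix:
  111001
  011011
Read columns: 101111000111

101111000111


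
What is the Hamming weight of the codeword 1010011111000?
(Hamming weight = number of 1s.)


Counting 1s in 1010011111000

7


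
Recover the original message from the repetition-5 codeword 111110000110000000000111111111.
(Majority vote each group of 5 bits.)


Groups: 11111, 00001, 10000, 00000, 01111, 11111
Majority votes: 100011

100011


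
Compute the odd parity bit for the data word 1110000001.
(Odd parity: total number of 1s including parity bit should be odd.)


Number of 1s in data: 4
Parity bit: 1

1


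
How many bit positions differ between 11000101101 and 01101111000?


XOR: 10101010101
Count of 1s: 6

6


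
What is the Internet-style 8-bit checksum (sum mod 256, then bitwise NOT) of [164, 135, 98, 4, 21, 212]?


Sum = 634 mod 256 = 122
Complement = 133

133


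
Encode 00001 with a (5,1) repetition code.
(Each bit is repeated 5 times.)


Each bit -> 5 copies

0000000000000000000011111


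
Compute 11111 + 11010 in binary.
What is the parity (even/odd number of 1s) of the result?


11111 = 31
11010 = 26
Sum = 57 = 111001
1s count = 4

even parity (4 ones in 111001)


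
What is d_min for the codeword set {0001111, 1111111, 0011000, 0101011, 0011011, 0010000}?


Comparing all pairs, minimum distance: 1
Can detect 0 errors, correct 0 errors

1


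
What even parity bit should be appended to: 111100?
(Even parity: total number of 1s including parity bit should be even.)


Number of 1s in data: 4
Parity bit: 0

0


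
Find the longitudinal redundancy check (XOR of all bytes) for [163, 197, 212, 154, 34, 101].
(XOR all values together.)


XOR chain: 163 ^ 197 ^ 212 ^ 154 ^ 34 ^ 101 = 111

111


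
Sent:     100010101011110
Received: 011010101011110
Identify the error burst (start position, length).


XOR: 111000000000000

Burst at position 0, length 3


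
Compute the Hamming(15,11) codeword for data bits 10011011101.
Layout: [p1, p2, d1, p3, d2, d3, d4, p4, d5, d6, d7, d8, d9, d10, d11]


Parity bits: p1=0, p2=0, p3=0, p4=1

001000111011101


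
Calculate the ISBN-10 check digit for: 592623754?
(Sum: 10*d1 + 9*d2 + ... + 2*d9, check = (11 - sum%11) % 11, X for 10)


Weighted sum: 267
267 mod 11 = 3

Check digit: 8


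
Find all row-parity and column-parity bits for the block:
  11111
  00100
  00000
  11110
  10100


Row parities: 11000
Column parities: 10001

Row P: 11000, Col P: 10001, Corner: 0


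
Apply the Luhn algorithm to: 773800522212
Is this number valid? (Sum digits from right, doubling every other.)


Luhn sum = 39
39 mod 10 = 9

Invalid (Luhn sum mod 10 = 9)


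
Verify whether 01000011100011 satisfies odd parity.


Number of 1s: 6

No, parity error (6 ones)


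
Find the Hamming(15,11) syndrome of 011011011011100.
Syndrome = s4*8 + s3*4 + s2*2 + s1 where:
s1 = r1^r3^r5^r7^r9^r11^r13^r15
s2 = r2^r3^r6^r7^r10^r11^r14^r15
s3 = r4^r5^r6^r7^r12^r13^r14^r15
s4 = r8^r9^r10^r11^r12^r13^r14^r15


s1=1, s2=0, s3=0, s4=1

Syndrome = 9 (error at position 9)


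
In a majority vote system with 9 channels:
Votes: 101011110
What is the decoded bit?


Ones: 6 out of 9
Threshold: 5

1 (6/9 voted 1)


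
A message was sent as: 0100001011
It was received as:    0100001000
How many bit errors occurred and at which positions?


XOR: 0000000011

2 error(s) at position(s): 8, 9


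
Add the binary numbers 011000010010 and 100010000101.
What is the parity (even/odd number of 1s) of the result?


011000010010 = 1554
100010000101 = 2181
Sum = 3735 = 111010010111
1s count = 8

even parity (8 ones in 111010010111)


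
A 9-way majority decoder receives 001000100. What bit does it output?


Ones: 2 out of 9
Threshold: 5

0 (2/9 voted 1)


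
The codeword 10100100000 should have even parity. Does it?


Number of 1s: 3

No, parity error (3 ones)


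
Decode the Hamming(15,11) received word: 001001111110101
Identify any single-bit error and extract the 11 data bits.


Syndrome = 0: no error detected

Data: 10111110101 (no errors)


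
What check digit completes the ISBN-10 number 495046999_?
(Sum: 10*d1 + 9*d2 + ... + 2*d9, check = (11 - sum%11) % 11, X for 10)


Weighted sum: 296
296 mod 11 = 10

Check digit: 1


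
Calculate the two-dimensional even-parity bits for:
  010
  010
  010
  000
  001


Row parities: 11101
Column parities: 011

Row P: 11101, Col P: 011, Corner: 0


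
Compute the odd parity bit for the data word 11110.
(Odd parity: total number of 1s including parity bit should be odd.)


Number of 1s in data: 4
Parity bit: 1

1


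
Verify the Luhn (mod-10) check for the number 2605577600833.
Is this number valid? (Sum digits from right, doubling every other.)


Luhn sum = 43
43 mod 10 = 3

Invalid (Luhn sum mod 10 = 3)


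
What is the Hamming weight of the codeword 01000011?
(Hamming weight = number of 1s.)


Counting 1s in 01000011

3


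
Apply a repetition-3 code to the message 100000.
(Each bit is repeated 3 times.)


Each bit -> 3 copies

111000000000000000


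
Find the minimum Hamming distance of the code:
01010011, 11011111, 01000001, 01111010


Comparing all pairs, minimum distance: 2
Can detect 1 errors, correct 0 errors

2


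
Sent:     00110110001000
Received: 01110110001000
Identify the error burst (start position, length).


XOR: 01000000000000

Burst at position 1, length 1


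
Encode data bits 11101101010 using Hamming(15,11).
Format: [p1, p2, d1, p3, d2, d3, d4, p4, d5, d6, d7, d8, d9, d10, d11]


Parity bits: p1=1, p2=0, p3=0, p4=0

101011001101010


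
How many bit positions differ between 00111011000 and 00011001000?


XOR: 00100010000
Count of 1s: 2

2


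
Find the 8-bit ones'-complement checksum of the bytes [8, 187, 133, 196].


Sum = 524 mod 256 = 12
Complement = 243

243


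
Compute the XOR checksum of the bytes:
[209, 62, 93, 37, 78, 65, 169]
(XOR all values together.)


XOR chain: 209 ^ 62 ^ 93 ^ 37 ^ 78 ^ 65 ^ 169 = 49

49


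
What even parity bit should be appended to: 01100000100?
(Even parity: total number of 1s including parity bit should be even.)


Number of 1s in data: 3
Parity bit: 1

1


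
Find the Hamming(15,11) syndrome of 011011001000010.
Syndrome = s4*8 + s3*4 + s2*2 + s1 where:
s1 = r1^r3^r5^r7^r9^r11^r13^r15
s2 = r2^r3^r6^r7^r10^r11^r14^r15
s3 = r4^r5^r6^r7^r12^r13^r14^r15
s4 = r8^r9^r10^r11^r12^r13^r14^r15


s1=1, s2=0, s3=1, s4=0

Syndrome = 5 (error at position 5)


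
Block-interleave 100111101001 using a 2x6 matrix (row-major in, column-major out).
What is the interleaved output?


Matrix:
  100111
  101001
Read columns: 110001101011

110001101011


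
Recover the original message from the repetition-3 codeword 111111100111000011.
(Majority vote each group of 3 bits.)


Groups: 111, 111, 100, 111, 000, 011
Majority votes: 110101

110101


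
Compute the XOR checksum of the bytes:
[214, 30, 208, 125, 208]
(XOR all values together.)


XOR chain: 214 ^ 30 ^ 208 ^ 125 ^ 208 = 181

181


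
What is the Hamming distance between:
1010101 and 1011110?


XOR: 0001011
Count of 1s: 3

3


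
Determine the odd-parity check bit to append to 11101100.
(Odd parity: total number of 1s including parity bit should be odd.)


Number of 1s in data: 5
Parity bit: 0

0


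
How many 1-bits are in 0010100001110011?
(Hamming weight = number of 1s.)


Counting 1s in 0010100001110011

7


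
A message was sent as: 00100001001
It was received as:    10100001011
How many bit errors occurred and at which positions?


XOR: 10000000010

2 error(s) at position(s): 0, 9


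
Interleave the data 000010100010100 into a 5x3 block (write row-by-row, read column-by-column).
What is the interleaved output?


Matrix:
  000
  010
  100
  010
  100
Read columns: 001010101000000

001010101000000


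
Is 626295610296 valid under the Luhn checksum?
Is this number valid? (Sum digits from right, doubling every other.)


Luhn sum = 45
45 mod 10 = 5

Invalid (Luhn sum mod 10 = 5)


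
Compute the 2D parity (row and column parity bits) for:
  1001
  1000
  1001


Row parities: 010
Column parities: 1000

Row P: 010, Col P: 1000, Corner: 1


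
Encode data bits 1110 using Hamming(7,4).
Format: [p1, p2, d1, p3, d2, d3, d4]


Parity bits: p1=0, p2=0, p3=0

0010110


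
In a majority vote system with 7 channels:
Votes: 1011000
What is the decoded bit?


Ones: 3 out of 7
Threshold: 4

0 (3/7 voted 1)


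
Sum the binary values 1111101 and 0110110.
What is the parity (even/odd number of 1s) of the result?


1111101 = 125
0110110 = 54
Sum = 179 = 10110011
1s count = 5

odd parity (5 ones in 10110011)


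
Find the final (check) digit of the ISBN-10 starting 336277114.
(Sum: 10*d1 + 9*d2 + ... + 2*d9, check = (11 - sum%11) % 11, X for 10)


Weighted sum: 211
211 mod 11 = 2

Check digit: 9


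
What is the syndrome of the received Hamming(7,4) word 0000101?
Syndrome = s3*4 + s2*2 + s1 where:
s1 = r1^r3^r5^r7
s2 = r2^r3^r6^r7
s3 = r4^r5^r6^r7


s1=0, s2=1, s3=0

Syndrome = 2 (error at position 2)


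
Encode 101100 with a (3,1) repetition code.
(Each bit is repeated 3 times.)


Each bit -> 3 copies

111000111111000000


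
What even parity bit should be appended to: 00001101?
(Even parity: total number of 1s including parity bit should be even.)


Number of 1s in data: 3
Parity bit: 1

1


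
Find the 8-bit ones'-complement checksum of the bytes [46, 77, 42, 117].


Sum = 282 mod 256 = 26
Complement = 229

229


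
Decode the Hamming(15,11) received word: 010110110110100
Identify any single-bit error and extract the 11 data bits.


Syndrome = 0: no error detected

Data: 01010110100 (no errors)


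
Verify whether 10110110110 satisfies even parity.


Number of 1s: 7

No, parity error (7 ones)


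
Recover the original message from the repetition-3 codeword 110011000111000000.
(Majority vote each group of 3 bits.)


Groups: 110, 011, 000, 111, 000, 000
Majority votes: 110100

110100


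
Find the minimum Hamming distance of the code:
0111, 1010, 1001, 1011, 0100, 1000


Comparing all pairs, minimum distance: 1
Can detect 0 errors, correct 0 errors

1


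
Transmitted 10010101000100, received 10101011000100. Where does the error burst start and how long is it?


XOR: 00111110000000

Burst at position 2, length 5


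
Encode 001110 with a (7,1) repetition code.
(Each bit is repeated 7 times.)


Each bit -> 7 copies

000000000000001111111111111111111110000000


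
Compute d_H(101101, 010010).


XOR: 111111
Count of 1s: 6

6


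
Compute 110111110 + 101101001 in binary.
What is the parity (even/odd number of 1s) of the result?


110111110 = 446
101101001 = 361
Sum = 807 = 1100100111
1s count = 6

even parity (6 ones in 1100100111)


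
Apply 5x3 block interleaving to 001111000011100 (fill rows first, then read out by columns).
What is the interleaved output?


Matrix:
  001
  111
  000
  011
  100
Read columns: 010010101011010

010010101011010


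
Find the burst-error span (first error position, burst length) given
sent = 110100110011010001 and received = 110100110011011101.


XOR: 000000000000001100

Burst at position 14, length 2


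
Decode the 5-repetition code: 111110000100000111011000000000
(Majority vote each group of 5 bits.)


Groups: 11111, 00001, 00000, 11101, 10000, 00000
Majority votes: 100100

100100


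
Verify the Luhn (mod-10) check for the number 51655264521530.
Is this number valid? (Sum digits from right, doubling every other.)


Luhn sum = 36
36 mod 10 = 6

Invalid (Luhn sum mod 10 = 6)


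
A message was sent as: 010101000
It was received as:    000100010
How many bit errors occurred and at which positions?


XOR: 010001010

3 error(s) at position(s): 1, 5, 7


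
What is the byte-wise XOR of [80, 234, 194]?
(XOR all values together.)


XOR chain: 80 ^ 234 ^ 194 = 120

120


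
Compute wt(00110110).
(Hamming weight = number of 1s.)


Counting 1s in 00110110

4


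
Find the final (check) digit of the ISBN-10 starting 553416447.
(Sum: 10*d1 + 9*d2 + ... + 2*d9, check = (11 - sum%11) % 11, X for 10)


Weighted sum: 225
225 mod 11 = 5

Check digit: 6


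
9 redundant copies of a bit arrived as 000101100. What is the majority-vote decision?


Ones: 3 out of 9
Threshold: 5

0 (3/9 voted 1)


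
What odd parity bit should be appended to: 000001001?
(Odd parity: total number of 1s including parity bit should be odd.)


Number of 1s in data: 2
Parity bit: 1

1


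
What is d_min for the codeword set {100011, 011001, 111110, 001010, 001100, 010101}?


Comparing all pairs, minimum distance: 2
Can detect 1 errors, correct 0 errors

2


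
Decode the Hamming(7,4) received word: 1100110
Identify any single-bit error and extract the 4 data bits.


Syndrome = 0: no error detected

Data: 0110 (no errors)


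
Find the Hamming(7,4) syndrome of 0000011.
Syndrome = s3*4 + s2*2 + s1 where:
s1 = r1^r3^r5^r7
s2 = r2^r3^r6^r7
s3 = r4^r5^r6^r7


s1=1, s2=0, s3=0

Syndrome = 1 (error at position 1)


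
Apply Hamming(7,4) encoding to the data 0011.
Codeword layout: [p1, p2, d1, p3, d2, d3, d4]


Parity bits: p1=1, p2=0, p3=0

1000011


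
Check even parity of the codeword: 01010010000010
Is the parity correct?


Number of 1s: 4

Yes, parity is correct (4 ones)


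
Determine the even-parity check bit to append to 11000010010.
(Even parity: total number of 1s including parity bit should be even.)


Number of 1s in data: 4
Parity bit: 0

0


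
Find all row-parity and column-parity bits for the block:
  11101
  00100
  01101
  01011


Row parities: 0111
Column parities: 11111

Row P: 0111, Col P: 11111, Corner: 1


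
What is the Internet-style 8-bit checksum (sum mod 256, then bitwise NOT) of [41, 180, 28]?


Sum = 249 mod 256 = 249
Complement = 6

6


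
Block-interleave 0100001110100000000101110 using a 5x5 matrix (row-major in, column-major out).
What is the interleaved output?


Matrix:
  01000
  01110
  10000
  00001
  01110
Read columns: 0010011001010010100100010

0010011001010010100100010


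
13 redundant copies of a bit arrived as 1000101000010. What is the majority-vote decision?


Ones: 4 out of 13
Threshold: 7

0 (4/13 voted 1)


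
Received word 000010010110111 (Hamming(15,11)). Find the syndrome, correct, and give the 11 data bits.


Syndrome = 0: no error detected

Data: 01000110111 (no errors)


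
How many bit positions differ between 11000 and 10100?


XOR: 01100
Count of 1s: 2

2


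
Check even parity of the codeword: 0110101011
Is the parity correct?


Number of 1s: 6

Yes, parity is correct (6 ones)


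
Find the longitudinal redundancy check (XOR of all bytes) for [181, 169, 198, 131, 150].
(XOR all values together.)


XOR chain: 181 ^ 169 ^ 198 ^ 131 ^ 150 = 207

207


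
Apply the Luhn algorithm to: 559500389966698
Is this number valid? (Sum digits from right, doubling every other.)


Luhn sum = 76
76 mod 10 = 6

Invalid (Luhn sum mod 10 = 6)


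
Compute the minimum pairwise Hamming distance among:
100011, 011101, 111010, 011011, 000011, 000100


Comparing all pairs, minimum distance: 1
Can detect 0 errors, correct 0 errors

1


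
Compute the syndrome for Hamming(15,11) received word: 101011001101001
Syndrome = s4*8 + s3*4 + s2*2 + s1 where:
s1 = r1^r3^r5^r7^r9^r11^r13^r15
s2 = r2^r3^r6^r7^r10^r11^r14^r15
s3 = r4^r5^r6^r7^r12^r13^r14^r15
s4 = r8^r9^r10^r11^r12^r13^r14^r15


s1=1, s2=0, s3=0, s4=0

Syndrome = 1 (error at position 1)


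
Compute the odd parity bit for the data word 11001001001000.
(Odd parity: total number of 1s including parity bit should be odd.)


Number of 1s in data: 5
Parity bit: 0

0


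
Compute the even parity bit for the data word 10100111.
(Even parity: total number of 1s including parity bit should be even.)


Number of 1s in data: 5
Parity bit: 1

1


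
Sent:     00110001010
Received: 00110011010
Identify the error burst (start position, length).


XOR: 00000010000

Burst at position 6, length 1


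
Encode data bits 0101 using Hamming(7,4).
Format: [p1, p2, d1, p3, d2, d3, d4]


Parity bits: p1=0, p2=1, p3=0

0100101


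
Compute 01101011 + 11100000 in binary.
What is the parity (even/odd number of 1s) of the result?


01101011 = 107
11100000 = 224
Sum = 331 = 101001011
1s count = 5

odd parity (5 ones in 101001011)


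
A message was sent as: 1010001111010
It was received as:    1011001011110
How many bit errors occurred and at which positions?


XOR: 0001000100100

3 error(s) at position(s): 3, 7, 10


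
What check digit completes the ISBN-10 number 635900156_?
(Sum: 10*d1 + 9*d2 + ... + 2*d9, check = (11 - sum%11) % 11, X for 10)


Weighted sum: 221
221 mod 11 = 1

Check digit: X


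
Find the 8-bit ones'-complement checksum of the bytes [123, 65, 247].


Sum = 435 mod 256 = 179
Complement = 76

76


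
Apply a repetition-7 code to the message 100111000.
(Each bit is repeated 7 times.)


Each bit -> 7 copies

111111100000000000000111111111111111111111000000000000000000000


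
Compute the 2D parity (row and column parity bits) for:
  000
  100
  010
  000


Row parities: 0110
Column parities: 110

Row P: 0110, Col P: 110, Corner: 0


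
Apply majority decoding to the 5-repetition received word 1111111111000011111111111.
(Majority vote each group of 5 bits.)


Groups: 11111, 11111, 00001, 11111, 11111
Majority votes: 11011

11011


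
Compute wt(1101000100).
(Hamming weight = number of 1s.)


Counting 1s in 1101000100

4


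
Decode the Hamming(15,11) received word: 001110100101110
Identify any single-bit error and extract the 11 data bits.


Syndrome = 0: no error detected

Data: 11010101110 (no errors)


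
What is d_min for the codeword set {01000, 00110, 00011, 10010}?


Comparing all pairs, minimum distance: 2
Can detect 1 errors, correct 0 errors

2


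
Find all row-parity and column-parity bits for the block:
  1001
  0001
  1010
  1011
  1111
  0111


Row parities: 010101
Column parities: 0001

Row P: 010101, Col P: 0001, Corner: 1


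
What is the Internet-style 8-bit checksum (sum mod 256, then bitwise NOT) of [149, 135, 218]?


Sum = 502 mod 256 = 246
Complement = 9

9


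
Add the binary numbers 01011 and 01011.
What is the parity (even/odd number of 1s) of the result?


01011 = 11
01011 = 11
Sum = 22 = 10110
1s count = 3

odd parity (3 ones in 10110)


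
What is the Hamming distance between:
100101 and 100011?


XOR: 000110
Count of 1s: 2

2


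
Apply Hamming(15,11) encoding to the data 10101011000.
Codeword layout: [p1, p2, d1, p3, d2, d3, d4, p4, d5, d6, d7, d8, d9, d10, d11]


Parity bits: p1=1, p2=1, p3=0, p4=1

111001011011000


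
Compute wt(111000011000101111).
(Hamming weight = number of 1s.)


Counting 1s in 111000011000101111

10


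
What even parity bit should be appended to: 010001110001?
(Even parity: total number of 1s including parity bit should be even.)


Number of 1s in data: 5
Parity bit: 1

1


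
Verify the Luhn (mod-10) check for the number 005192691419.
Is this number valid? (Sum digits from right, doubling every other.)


Luhn sum = 42
42 mod 10 = 2

Invalid (Luhn sum mod 10 = 2)


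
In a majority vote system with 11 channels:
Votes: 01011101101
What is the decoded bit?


Ones: 7 out of 11
Threshold: 6

1 (7/11 voted 1)
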